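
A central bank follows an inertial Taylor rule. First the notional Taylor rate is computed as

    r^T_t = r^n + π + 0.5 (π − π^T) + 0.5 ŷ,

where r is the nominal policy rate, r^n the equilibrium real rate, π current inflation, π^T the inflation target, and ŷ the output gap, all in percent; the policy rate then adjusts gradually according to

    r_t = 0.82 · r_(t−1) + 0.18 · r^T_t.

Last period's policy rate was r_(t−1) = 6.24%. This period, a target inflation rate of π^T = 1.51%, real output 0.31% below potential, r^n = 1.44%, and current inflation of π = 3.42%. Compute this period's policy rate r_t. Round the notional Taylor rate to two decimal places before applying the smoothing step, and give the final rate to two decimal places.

6.14%

Output 0.31% below potential → ŷ = -0.31.
r^T_t = 1.44 + 3.42 + 0.5 × (3.42 − 1.51) + 0.5 × (-0.31)
   = 1.44 + 3.42 + 0.955 − 0.155 = 5.66
r_t = 0.82 × 6.24 + 0.18 × 5.66 = 5.1168 + 1.0188 = 6.14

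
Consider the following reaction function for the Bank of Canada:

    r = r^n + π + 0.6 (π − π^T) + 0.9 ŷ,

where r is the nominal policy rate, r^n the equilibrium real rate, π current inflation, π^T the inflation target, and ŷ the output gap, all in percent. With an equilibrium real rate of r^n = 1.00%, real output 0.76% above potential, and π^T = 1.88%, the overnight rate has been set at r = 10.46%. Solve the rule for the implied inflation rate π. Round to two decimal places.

Output 0.76% above potential → ŷ = 0.76.
Collecting π: r = r^n + (1 + 0.6) π − 0.6 π^T + 0.9 ŷ
1.6 π = 10.46 − 1.00 + 0.6 × 1.88 − 0.9 × 0.76 = 9.904
π = 9.904 / 1.6 = 6.19

6.19%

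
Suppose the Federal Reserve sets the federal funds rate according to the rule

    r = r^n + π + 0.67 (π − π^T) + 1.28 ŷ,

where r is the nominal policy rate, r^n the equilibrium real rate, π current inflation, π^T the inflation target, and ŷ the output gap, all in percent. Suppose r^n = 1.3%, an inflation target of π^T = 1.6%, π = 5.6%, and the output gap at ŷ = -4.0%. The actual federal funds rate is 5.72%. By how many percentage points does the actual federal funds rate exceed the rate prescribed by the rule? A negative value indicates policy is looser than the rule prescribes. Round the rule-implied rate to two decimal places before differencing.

1.26 pp

r = 1.3 + 5.6 + 0.67 × (5.6 − 1.6) + 1.28 × (-4.0)
   = 1.3 + 5.6 + 2.68 − 5.12 = 4.46
Deviation = 5.72 − 4.46 = 1.26 pp.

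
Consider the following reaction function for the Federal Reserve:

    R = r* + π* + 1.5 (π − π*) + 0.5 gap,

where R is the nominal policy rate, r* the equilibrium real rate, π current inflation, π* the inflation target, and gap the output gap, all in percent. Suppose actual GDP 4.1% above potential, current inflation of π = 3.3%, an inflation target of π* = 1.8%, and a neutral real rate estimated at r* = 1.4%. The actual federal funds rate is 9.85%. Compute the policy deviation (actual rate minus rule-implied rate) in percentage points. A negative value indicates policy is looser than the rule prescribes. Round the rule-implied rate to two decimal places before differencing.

Output 4.1% above potential → gap = 4.1.
R = 1.4 + 1.8 + 1.5 × (3.3 − 1.8) + 0.5 × 4.1
   = 1.4 + 1.8 + 2.25 + 2.05 = 7.50
Deviation = 9.85 − 7.50 = 2.35 pp.

2.35 pp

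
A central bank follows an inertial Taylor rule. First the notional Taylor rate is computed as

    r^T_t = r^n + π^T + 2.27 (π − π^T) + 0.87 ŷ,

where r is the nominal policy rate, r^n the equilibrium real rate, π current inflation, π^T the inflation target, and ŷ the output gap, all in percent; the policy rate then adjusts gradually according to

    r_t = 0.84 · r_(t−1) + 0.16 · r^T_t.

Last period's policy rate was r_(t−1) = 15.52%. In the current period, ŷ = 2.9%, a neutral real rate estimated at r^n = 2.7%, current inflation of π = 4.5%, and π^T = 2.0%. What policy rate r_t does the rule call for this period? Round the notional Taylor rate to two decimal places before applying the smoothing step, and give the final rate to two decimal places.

r^T_t = 2.7 + 2.0 + 2.27 × (4.5 − 2.0) + 0.87 × 2.9
   = 2.7 + 2 + 5.675 + 2.523 = 12.90
r_t = 0.84 × 15.52 + 0.16 × 12.90 = 13.0368 + 2.064 = 15.10

15.10%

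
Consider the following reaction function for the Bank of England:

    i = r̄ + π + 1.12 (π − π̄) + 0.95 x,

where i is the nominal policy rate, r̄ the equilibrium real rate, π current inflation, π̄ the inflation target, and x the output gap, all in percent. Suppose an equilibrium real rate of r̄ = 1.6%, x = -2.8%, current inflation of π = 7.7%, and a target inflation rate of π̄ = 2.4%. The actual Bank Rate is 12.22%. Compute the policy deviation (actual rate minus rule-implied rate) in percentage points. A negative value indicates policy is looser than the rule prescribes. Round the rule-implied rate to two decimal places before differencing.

i = 1.6 + 7.7 + 1.12 × (7.7 − 2.4) + 0.95 × (-2.8)
   = 1.6 + 7.7 + 5.936 − 2.66 = 12.58
Deviation = 12.22 − 12.58 = -0.36 pp.

-0.36 pp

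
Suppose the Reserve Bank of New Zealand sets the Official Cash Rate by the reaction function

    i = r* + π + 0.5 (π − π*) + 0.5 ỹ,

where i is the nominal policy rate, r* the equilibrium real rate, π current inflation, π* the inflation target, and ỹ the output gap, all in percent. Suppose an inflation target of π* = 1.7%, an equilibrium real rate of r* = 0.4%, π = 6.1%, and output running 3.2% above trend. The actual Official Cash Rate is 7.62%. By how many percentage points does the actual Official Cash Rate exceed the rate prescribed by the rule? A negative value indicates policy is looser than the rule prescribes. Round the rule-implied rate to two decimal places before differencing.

-2.68 pp

Output 3.2% above potential → ỹ = 3.2.
i = 0.4 + 6.1 + 0.5 × (6.1 − 1.7) + 0.5 × 3.2
   = 0.4 + 6.1 + 2.2 + 1.6 = 10.30
Deviation = 7.62 − 10.30 = -2.68 pp.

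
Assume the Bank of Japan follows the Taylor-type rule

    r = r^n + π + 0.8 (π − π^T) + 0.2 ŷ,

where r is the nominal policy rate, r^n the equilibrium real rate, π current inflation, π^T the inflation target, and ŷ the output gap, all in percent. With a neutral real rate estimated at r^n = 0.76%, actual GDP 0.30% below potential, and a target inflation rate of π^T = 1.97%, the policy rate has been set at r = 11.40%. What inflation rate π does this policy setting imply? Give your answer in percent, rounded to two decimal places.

Output 0.30% below potential → ŷ = -0.30.
Collecting π: r = r^n + (1 + 0.8) π − 0.8 π^T + 0.2 ŷ
1.8 π = 11.40 − 0.76 + 0.8 × 1.97 − 0.2 × (-0.30) = 12.276
π = 12.276 / 1.8 = 6.82

6.82%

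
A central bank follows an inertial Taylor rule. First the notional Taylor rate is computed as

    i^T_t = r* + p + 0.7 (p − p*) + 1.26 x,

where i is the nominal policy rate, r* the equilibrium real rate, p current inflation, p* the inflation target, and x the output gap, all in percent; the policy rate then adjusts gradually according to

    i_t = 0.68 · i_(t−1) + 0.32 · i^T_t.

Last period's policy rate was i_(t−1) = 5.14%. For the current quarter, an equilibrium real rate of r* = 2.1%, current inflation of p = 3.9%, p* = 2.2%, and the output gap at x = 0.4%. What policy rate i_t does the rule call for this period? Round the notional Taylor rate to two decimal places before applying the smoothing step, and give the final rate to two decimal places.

5.96%

i^T_t = 2.1 + 3.9 + 0.7 × (3.9 − 2.2) + 1.26 × 0.4
   = 2.1 + 3.9 + 1.19 + 0.504 = 7.69
i_t = 0.68 × 5.14 + 0.32 × 7.69 = 3.4952 + 2.4608 = 5.96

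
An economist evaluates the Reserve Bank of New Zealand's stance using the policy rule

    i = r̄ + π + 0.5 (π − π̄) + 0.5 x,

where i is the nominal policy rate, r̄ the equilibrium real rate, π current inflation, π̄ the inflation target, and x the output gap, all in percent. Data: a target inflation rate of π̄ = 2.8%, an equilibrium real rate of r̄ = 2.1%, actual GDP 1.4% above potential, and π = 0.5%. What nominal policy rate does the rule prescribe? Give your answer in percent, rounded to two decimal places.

2.15%

Output 1.4% above potential → x = 1.4.
i = 2.1 + 0.5 + 0.5 × (0.5 − 2.8) + 0.5 × 1.4
   = 2.1 + 0.5 − 1.15 + 0.7 = 2.15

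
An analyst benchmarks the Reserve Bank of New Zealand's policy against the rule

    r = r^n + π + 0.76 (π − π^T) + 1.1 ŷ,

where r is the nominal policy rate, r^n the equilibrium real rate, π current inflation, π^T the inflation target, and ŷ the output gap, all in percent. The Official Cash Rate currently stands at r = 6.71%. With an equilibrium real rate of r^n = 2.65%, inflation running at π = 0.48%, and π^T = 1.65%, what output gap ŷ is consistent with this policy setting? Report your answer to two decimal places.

1.1 ŷ = 6.71 − 2.65 − 0.48 − 0.76 × (0.48 − 1.65) = 4.4692
ŷ = 4.4692 / 1.1 = 4.06

4.06%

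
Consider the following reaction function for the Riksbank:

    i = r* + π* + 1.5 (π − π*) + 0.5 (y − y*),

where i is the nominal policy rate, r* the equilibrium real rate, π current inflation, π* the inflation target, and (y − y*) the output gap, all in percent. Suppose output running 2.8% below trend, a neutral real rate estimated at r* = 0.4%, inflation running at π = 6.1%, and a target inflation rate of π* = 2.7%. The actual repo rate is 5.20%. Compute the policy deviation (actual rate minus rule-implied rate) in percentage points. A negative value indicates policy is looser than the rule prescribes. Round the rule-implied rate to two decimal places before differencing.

-1.60 pp

Output 2.8% below potential → (y − y*) = -2.8.
i = 0.4 + 2.7 + 1.5 × (6.1 − 2.7) + 0.5 × (-2.8)
   = 0.4 + 2.7 + 5.1 − 1.4 = 6.80
Deviation = 5.20 − 6.80 = -1.60 pp.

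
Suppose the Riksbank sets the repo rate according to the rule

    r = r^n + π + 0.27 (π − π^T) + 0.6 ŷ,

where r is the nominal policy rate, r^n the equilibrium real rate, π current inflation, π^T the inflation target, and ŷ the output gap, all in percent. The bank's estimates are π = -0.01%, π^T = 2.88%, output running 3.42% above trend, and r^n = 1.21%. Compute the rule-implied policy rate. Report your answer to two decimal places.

2.47%

Output 3.42% above potential → ŷ = 3.42.
r = 1.21 + (-0.01) + 0.27 × (-0.01 − 2.88) + 0.6 × 3.42
   = 1.21 − 0.01 − 0.7803 + 2.052 = 2.47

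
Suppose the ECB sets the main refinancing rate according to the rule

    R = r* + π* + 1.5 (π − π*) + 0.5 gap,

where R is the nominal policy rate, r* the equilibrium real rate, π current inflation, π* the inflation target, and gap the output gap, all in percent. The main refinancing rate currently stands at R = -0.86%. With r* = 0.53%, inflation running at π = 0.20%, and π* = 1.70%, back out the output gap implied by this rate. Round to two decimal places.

0.5 gap = -0.86 − 0.53 − 1.70 − 1.5 × (0.20 − 1.70) = -0.84
gap = -0.84 / 0.5 = -1.68

-1.68%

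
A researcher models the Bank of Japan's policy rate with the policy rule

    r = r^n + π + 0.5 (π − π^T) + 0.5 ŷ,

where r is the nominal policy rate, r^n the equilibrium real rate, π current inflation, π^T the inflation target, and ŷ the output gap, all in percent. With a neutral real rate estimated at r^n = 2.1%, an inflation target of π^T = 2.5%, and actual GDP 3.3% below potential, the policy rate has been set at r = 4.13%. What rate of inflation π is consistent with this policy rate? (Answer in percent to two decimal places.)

3.29%

Output 3.3% below potential → ŷ = -3.3.
Collecting π: r = r^n + (1 + 0.5) π − 0.5 π^T + 0.5 ŷ
1.5 π = 4.13 − 2.1 + 0.5 × 2.5 − 0.5 × (-3.3) = 4.93
π = 4.93 / 1.5 = 3.29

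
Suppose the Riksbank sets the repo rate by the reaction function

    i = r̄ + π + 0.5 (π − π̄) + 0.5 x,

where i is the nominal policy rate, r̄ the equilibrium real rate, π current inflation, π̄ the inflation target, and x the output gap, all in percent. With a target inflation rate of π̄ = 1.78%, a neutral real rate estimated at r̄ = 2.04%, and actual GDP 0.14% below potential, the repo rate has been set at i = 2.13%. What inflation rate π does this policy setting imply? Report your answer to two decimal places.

0.70%

Output 0.14% below potential → x = -0.14.
Collecting π: i = r̄ + (1 + 0.5) π − 0.5 π̄ + 0.5 x
1.5 π = 2.13 − 2.04 + 0.5 × 1.78 − 0.5 × (-0.14) = 1.05
π = 1.05 / 1.5 = 0.70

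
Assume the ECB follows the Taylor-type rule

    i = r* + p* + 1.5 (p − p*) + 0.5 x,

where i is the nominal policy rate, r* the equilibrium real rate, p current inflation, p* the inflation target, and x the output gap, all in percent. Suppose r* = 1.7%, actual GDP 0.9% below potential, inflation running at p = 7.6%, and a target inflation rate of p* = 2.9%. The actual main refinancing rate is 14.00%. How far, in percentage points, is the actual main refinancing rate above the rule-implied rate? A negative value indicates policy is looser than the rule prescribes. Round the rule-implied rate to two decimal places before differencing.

2.80 pp

Output 0.9% below potential → x = -0.9.
i = 1.7 + 2.9 + 1.5 × (7.6 − 2.9) + 0.5 × (-0.9)
   = 1.7 + 2.9 + 7.05 − 0.45 = 11.20
Deviation = 14.00 − 11.20 = 2.80 pp.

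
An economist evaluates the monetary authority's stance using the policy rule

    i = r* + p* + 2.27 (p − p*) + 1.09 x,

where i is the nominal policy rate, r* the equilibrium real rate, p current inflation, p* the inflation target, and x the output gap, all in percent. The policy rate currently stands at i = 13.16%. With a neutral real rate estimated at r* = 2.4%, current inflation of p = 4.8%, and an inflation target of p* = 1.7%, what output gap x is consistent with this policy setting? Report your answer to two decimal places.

1.09 x = 13.16 − 2.4 − 1.7 − 2.27 × (4.8 − 1.7) = 2.023
x = 2.023 / 1.09 = 1.86

1.86%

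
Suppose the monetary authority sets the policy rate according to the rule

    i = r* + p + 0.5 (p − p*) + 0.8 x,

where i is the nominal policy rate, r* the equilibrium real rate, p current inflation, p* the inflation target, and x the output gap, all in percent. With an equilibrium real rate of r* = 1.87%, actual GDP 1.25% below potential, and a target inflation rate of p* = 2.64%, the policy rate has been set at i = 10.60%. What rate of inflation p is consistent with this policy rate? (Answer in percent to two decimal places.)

Output 1.25% below potential → x = -1.25.
Collecting p: i = r* + (1 + 0.5) p − 0.5 p* + 0.8 x
1.5 p = 10.60 − 1.87 + 0.5 × 2.64 − 0.8 × (-1.25) = 11.05
p = 11.05 / 1.5 = 7.37

7.37%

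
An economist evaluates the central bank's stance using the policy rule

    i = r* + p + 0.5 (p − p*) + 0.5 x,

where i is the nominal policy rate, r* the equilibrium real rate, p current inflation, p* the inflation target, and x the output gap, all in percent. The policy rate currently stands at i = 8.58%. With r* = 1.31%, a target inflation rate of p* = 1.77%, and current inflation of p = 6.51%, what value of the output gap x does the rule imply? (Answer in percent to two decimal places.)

-3.22%

0.5 x = 8.58 − 1.31 − 6.51 − 0.5 × (6.51 − 1.77) = -1.61
x = -1.61 / 0.5 = -3.22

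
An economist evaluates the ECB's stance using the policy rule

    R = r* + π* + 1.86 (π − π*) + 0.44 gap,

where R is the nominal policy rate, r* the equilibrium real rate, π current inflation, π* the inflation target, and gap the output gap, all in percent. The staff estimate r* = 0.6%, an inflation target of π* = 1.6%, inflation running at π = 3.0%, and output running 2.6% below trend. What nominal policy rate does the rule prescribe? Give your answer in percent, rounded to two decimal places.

3.66%

Output 2.6% below potential → gap = -2.6.
R = 0.6 + 1.6 + 1.86 × (3.0 − 1.6) + 0.44 × (-2.6)
   = 0.6 + 1.6 + 2.604 − 1.144 = 3.66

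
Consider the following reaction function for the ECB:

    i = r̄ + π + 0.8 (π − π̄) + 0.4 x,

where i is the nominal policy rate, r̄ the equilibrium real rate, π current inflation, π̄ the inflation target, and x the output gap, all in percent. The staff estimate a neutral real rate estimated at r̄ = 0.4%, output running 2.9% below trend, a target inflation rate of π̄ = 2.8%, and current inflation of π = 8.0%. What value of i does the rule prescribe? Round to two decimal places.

11.40%

Output 2.9% below potential → x = -2.9.
i = 0.4 + 8.0 + 0.8 × (8.0 − 2.8) + 0.4 × (-2.9)
   = 0.4 + 8 + 4.16 − 1.16 = 11.40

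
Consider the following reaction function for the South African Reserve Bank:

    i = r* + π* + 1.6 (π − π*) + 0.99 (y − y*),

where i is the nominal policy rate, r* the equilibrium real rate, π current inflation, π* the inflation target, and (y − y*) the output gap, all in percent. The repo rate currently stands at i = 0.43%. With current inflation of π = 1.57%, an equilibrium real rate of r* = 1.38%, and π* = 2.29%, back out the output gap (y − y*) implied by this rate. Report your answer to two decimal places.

-2.11%

0.99 (y − y*) = 0.43 − 1.38 − 2.29 − 1.6 × (1.57 − 2.29) = -2.088
(y − y*) = -2.088 / 0.99 = -2.11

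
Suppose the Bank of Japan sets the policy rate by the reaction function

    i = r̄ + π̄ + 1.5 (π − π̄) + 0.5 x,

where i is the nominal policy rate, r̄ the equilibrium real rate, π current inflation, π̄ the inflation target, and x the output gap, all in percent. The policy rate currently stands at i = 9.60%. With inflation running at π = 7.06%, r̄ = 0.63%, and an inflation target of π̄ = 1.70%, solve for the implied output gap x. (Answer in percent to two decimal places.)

0.5 x = 9.60 − 0.63 − 1.70 − 1.5 × (7.06 − 1.70) = -0.77
x = -0.77 / 0.5 = -1.54

-1.54%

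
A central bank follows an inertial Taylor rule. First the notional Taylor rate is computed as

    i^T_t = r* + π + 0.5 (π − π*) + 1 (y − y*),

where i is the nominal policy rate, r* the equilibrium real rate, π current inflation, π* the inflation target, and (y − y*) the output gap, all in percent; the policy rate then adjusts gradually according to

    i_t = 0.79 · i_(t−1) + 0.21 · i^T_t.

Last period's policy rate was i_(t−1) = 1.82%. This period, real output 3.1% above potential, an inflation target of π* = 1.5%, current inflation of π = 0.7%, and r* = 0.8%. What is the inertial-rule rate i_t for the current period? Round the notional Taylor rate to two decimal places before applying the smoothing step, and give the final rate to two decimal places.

2.32%

Output 3.1% above potential → (y − y*) = 3.1.
i^T_t = 0.8 + 0.7 + 0.5 × (0.7 − 1.5) + 1 × 3.1
   = 0.8 + 0.7 − 0.4 + 3.1 = 4.20
i_t = 0.79 × 1.82 + 0.21 × 4.20 = 1.4378 + 0.882 = 2.32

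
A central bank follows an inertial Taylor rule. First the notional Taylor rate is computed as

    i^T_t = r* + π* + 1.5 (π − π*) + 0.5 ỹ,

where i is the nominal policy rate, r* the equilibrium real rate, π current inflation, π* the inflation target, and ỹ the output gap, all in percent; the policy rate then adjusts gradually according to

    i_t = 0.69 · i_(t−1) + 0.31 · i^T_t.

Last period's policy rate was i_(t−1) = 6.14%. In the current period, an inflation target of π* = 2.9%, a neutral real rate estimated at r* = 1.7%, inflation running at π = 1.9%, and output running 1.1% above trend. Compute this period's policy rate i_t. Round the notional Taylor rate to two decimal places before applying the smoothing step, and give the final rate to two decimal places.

Output 1.1% above potential → ỹ = 1.1.
i^T_t = 1.7 + 2.9 + 1.5 × (1.9 − 2.9) + 0.5 × 1.1
   = 1.7 + 2.9 − 1.5 + 0.55 = 3.65
i_t = 0.69 × 6.14 + 0.31 × 3.65 = 4.2366 + 1.1315 = 5.37

5.37%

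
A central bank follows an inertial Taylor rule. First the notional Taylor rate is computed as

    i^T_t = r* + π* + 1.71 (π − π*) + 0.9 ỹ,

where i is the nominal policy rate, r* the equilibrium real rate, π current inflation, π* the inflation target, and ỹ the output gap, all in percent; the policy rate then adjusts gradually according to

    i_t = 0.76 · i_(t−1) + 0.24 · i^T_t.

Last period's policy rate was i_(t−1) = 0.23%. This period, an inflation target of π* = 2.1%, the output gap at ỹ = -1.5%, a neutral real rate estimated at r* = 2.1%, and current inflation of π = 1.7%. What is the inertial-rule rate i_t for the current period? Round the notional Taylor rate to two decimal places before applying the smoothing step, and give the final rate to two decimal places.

i^T_t = 2.1 + 2.1 + 1.71 × (1.7 − 2.1) + 0.9 × (-1.5)
   = 2.1 + 2.1 − 0.684 − 1.35 = 2.17
i_t = 0.76 × 0.23 + 0.24 × 2.17 = 0.1748 + 0.5208 = 0.70

0.70%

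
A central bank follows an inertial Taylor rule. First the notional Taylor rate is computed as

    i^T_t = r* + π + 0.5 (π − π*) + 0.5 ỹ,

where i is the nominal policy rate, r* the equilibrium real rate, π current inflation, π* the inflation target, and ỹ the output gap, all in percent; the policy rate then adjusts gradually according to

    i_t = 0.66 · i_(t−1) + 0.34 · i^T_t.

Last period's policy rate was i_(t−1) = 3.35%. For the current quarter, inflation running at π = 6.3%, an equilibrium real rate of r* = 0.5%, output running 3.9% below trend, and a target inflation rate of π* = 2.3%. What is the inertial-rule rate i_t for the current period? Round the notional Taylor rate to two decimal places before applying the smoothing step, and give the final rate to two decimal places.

4.54%

Output 3.9% below potential → ỹ = -3.9.
i^T_t = 0.5 + 6.3 + 0.5 × (6.3 − 2.3) + 0.5 × (-3.9)
   = 0.5 + 6.3 + 2 − 1.95 = 6.85
i_t = 0.66 × 3.35 + 0.34 × 6.85 = 2.211 + 2.329 = 4.54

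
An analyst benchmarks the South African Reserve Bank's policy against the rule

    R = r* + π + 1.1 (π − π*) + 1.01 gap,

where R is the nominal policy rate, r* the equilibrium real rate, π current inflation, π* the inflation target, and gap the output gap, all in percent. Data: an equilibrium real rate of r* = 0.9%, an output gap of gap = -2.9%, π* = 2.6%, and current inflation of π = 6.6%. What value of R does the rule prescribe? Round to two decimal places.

R = 0.9 + 6.6 + 1.1 × (6.6 − 2.6) + 1.01 × (-2.9)
   = 0.9 + 6.6 + 4.4 − 2.929 = 8.97

8.97%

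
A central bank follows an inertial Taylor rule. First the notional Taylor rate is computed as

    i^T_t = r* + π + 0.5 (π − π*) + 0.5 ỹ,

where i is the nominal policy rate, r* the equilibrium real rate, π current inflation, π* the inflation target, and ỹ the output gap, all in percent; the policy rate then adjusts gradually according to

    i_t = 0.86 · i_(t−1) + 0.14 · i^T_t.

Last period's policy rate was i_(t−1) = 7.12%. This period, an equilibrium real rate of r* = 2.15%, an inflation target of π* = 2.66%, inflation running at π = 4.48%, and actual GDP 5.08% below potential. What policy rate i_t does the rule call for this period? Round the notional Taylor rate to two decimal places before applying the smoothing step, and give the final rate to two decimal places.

Output 5.08% below potential → ỹ = -5.08.
i^T_t = 2.15 + 4.48 + 0.5 × (4.48 − 2.66) + 0.5 × (-5.08)
   = 2.15 + 4.48 + 0.91 − 2.54 = 5.00
i_t = 0.86 × 7.12 + 0.14 × 5.00 = 6.1232 + 0.7 = 6.82

6.82%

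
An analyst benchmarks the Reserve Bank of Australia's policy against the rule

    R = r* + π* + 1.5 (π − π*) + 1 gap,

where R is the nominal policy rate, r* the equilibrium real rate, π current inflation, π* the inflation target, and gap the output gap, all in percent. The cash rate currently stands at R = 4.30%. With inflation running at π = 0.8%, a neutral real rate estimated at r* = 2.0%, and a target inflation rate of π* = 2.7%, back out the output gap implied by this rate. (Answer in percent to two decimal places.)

2.45%

1 gap = 4.30 − 2.0 − 2.7 − 1.5 × (0.8 − 2.7) = 2.45
gap = 2.45 / 1 = 2.45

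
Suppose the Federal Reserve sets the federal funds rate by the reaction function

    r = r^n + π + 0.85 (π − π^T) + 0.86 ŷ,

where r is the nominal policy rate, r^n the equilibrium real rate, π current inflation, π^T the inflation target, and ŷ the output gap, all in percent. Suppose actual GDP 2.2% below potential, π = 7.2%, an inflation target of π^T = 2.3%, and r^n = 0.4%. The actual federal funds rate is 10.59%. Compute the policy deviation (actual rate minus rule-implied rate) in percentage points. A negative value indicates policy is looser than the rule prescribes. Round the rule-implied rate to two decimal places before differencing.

0.72 pp

Output 2.2% below potential → ŷ = -2.2.
r = 0.4 + 7.2 + 0.85 × (7.2 − 2.3) + 0.86 × (-2.2)
   = 0.4 + 7.2 + 4.165 − 1.892 = 9.87
Deviation = 10.59 − 9.87 = 0.72 pp.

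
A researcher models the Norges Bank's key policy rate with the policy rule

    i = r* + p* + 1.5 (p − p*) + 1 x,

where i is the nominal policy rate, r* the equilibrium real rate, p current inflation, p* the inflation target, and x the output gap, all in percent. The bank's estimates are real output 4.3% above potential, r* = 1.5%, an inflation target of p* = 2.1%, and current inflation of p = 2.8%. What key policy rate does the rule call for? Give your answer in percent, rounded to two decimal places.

8.95%

Output 4.3% above potential → x = 4.3.
i = 1.5 + 2.1 + 1.5 × (2.8 − 2.1) + 1 × 4.3
   = 1.5 + 2.1 + 1.05 + 4.3 = 8.95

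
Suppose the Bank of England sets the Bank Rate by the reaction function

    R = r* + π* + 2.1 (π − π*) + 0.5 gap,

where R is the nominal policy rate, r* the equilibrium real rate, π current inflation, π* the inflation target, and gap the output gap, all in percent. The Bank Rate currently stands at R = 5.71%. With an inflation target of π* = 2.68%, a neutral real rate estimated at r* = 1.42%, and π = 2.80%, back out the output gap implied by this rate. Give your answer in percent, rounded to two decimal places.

0.5 gap = 5.71 − 1.42 − 2.68 − 2.1 × (2.80 − 2.68) = 1.358
gap = 1.358 / 0.5 = 2.72

2.72%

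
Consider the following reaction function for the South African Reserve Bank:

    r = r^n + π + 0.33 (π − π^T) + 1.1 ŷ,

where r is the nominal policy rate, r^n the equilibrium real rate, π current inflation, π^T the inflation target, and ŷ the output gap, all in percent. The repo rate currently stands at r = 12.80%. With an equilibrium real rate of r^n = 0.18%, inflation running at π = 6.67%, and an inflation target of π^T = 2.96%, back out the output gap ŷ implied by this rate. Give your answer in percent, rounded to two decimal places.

4.30%

1.1 ŷ = 12.80 − 0.18 − 6.67 − 0.33 × (6.67 − 2.96) = 4.7257
ŷ = 4.7257 / 1.1 = 4.30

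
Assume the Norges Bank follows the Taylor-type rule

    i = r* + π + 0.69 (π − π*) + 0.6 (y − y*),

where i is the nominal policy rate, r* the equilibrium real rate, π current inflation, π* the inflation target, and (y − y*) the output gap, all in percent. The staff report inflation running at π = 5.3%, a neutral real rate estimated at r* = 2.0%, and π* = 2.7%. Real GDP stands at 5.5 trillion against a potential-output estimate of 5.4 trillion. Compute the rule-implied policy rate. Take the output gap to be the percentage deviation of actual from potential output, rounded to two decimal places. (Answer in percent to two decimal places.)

Output gap = 100 × (5.5 − 5.4) / 5.4 = 1.85%.
i = 2.00 + 5.30 + 0.69 × (5.30 − 2.70) + 0.6 × 1.85
   = 2.00 + 5.3 + 1.794 + 1.11 = 10.20

10.20%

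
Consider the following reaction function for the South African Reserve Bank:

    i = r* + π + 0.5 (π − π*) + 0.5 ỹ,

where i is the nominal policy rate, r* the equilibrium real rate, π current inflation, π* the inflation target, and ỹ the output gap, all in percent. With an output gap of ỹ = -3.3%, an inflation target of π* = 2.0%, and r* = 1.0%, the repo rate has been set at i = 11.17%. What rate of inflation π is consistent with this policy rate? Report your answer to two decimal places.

8.55%

Collecting π: i = r* + (1 + 0.5) π − 0.5 π* + 0.5 ỹ
1.5 π = 11.17 − 1.0 + 0.5 × 2.0 − 0.5 × (-3.3) = 12.82
π = 12.82 / 1.5 = 8.55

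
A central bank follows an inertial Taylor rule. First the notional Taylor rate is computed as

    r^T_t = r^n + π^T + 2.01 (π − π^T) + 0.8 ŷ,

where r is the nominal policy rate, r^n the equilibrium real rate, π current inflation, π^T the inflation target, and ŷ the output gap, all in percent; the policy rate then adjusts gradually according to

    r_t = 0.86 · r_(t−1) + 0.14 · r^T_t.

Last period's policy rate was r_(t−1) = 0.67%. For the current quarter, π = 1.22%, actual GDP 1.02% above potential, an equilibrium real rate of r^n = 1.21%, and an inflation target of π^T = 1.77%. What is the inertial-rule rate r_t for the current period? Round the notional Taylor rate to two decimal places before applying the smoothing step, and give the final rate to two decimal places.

Output 1.02% above potential → ŷ = 1.02.
r^T_t = 1.21 + 1.77 + 2.01 × (1.22 − 1.77) + 0.8 × 1.02
   = 1.21 + 1.77 − 1.1055 + 0.816 = 2.69
r_t = 0.86 × 0.67 + 0.14 × 2.69 = 0.5762 + 0.3766 = 0.95

0.95%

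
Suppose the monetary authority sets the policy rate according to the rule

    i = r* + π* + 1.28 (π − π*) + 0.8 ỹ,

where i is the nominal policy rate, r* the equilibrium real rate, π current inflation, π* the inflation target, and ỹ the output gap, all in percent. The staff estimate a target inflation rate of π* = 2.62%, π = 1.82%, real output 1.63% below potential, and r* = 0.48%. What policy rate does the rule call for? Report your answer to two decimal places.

0.77%

Output 1.63% below potential → ỹ = -1.63.
i = 0.48 + 2.62 + 1.28 × (1.82 − 2.62) + 0.8 × (-1.63)
   = 0.48 + 2.62 − 1.024 − 1.304 = 0.77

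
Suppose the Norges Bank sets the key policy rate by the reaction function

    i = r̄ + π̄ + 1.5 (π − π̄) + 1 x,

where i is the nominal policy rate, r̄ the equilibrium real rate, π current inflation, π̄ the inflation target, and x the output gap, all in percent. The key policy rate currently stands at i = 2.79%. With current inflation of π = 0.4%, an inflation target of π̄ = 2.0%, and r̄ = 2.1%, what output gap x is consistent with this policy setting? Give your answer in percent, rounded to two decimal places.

1.09%

1 x = 2.79 − 2.1 − 2.0 − 1.5 × (0.4 − 2.0) = 1.09
x = 1.09 / 1 = 1.09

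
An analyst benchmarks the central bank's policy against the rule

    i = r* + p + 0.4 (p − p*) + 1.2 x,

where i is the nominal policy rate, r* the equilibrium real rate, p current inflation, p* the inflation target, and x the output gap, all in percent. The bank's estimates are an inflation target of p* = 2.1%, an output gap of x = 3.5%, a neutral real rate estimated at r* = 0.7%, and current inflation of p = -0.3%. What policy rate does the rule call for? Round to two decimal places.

3.64%

i = 0.7 + (-0.3) + 0.4 × (-0.3 − 2.1) + 1.2 × 3.5
   = 0.7 − 0.3 − 0.96 + 4.2 = 3.64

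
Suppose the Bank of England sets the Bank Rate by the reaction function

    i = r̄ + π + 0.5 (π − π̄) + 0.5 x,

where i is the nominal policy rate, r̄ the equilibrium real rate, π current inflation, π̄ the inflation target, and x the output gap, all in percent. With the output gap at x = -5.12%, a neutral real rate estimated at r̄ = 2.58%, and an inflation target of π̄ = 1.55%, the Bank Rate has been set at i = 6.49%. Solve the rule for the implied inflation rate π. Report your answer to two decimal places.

4.83%

Collecting π: i = r̄ + (1 + 0.5) π − 0.5 π̄ + 0.5 x
1.5 π = 6.49 − 2.58 + 0.5 × 1.55 − 0.5 × (-5.12) = 7.245
π = 7.245 / 1.5 = 4.83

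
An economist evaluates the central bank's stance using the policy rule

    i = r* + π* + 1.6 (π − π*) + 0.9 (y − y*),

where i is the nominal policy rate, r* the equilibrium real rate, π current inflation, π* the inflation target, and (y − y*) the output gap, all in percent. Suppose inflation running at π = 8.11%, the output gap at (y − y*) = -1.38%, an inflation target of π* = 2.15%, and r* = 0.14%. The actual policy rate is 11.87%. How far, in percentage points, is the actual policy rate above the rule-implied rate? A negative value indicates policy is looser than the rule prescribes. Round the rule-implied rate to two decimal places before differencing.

1.29 pp

i = 0.14 + 2.15 + 1.6 × (8.11 − 2.15) + 0.9 × (-1.38)
   = 0.14 + 2.15 + 9.536 − 1.242 = 10.58
Deviation = 11.87 − 10.58 = 1.29 pp.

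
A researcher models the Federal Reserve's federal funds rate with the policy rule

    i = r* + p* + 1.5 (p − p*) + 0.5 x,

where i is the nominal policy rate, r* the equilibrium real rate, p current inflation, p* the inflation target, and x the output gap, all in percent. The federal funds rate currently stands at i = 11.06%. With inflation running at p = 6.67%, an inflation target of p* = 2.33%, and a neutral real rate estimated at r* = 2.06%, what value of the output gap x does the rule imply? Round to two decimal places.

0.5 x = 11.06 − 2.06 − 2.33 − 1.5 × (6.67 − 2.33) = 0.16
x = 0.16 / 0.5 = 0.32

0.32%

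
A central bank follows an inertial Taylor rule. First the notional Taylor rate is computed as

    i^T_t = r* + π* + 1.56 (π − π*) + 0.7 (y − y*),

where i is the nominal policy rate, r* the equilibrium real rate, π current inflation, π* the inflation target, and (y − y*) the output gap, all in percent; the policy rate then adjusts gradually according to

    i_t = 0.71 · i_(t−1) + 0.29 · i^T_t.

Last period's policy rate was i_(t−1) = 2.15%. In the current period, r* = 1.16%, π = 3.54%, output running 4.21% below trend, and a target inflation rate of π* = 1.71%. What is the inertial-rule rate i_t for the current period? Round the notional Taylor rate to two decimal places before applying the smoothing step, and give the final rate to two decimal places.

2.33%

Output 4.21% below potential → (y − y*) = -4.21.
i^T_t = 1.16 + 1.71 + 1.56 × (3.54 − 1.71) + 0.7 × (-4.21)
   = 1.16 + 1.71 + 2.8548 − 2.947 = 2.78
i_t = 0.71 × 2.15 + 0.29 × 2.78 = 1.5265 + 0.8062 = 2.33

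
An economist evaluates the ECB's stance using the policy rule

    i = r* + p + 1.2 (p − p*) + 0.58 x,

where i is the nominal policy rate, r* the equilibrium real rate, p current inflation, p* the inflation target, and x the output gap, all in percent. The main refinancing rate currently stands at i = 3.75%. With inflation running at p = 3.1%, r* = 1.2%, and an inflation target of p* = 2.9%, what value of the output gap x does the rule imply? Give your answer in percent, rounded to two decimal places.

0.58 x = 3.75 − 1.2 − 3.1 − 1.2 × (3.1 − 2.9) = -0.79
x = -0.79 / 0.58 = -1.36

-1.36%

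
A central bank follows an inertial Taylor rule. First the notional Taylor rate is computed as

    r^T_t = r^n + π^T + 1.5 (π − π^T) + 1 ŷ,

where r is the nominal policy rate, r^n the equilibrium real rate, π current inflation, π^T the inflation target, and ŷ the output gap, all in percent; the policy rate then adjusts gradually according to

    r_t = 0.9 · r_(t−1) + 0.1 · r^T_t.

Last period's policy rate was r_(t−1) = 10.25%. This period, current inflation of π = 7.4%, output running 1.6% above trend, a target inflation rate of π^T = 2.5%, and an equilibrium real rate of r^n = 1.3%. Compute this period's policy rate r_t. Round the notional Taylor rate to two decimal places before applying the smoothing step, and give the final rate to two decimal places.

Output 1.6% above potential → ŷ = 1.6.
r^T_t = 1.3 + 2.5 + 1.5 × (7.4 − 2.5) + 1 × 1.6
   = 1.3 + 2.5 + 7.35 + 1.6 = 12.75
r_t = 0.9 × 10.25 + 0.1 × 12.75 = 9.225 + 1.275 = 10.50

10.50%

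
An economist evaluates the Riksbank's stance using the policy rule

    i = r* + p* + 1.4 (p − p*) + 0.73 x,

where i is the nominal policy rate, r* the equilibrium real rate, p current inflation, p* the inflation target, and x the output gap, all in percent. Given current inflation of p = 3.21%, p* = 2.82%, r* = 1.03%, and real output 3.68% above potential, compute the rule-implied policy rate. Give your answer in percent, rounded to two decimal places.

7.08%

Output 3.68% above potential → x = 3.68.
i = 1.03 + 2.82 + 1.4 × (3.21 − 2.82) + 0.73 × 3.68
   = 1.03 + 2.82 + 0.546 + 2.6864 = 7.08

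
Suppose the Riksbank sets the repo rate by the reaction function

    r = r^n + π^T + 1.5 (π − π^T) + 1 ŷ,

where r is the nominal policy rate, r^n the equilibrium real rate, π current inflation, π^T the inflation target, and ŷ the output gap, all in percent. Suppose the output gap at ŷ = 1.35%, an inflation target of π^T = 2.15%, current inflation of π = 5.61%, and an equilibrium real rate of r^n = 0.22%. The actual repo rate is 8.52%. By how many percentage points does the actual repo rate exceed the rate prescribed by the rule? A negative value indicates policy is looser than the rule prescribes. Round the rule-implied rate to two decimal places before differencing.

r = 0.22 + 2.15 + 1.5 × (5.61 − 2.15) + 1 × 1.35
   = 0.22 + 2.15 + 5.19 + 1.35 = 8.91
Deviation = 8.52 − 8.91 = -0.39 pp.

-0.39 pp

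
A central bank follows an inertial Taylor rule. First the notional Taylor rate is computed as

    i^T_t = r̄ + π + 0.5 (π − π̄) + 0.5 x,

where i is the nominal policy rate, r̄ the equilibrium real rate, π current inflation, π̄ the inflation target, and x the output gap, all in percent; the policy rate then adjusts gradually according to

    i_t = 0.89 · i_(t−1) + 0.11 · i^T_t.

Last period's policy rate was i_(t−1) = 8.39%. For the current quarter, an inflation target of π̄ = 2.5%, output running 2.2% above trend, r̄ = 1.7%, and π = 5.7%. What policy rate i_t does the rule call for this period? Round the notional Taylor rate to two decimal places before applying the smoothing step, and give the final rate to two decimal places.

8.58%

Output 2.2% above potential → x = 2.2.
i^T_t = 1.7 + 5.7 + 0.5 × (5.7 − 2.5) + 0.5 × 2.2
   = 1.7 + 5.7 + 1.6 + 1.1 = 10.10
i_t = 0.89 × 8.39 + 0.11 × 10.10 = 7.4671 + 1.111 = 8.58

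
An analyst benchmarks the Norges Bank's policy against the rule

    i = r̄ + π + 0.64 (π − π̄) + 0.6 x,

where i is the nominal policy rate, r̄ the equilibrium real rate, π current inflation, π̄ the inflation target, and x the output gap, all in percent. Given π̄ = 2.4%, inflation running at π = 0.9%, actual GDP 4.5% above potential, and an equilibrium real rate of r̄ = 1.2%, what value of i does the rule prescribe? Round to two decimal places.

3.84%

Output 4.5% above potential → x = 4.5.
i = 1.2 + 0.9 + 0.64 × (0.9 − 2.4) + 0.6 × 4.5
   = 1.2 + 0.9 − 0.96 + 2.7 = 3.84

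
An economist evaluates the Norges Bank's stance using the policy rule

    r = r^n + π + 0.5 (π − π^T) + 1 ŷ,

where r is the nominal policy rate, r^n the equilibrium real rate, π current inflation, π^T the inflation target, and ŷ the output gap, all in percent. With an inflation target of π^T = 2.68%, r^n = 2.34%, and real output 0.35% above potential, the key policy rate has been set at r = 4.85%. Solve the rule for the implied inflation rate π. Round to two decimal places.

2.33%

Output 0.35% above potential → ŷ = 0.35.
Collecting π: r = r^n + (1 + 0.5) π − 0.5 π^T + 1 ŷ
1.5 π = 4.85 − 2.34 + 0.5 × 2.68 − 1 × 0.35 = 3.5
π = 3.5 / 1.5 = 2.33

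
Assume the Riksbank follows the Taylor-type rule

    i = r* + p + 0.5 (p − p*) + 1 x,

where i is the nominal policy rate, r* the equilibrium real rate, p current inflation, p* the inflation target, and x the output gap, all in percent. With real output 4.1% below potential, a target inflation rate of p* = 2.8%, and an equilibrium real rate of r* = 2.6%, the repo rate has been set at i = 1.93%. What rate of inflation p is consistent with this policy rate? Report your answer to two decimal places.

Output 4.1% below potential → x = -4.1.
Collecting p: i = r* + (1 + 0.5) p − 0.5 p* + 1 x
1.5 p = 1.93 − 2.6 + 0.5 × 2.8 − 1 × (-4.1) = 4.83
p = 4.83 / 1.5 = 3.22

3.22%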